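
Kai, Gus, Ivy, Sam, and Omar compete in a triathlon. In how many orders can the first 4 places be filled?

120

This is an ordered selection of 4 from 5: P(5,4).
That gives 5 × 4 × 3 × 2 = 120.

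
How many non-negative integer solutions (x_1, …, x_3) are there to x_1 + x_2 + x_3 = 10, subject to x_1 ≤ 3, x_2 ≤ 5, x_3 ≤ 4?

Ignoring the caps, the number of non-negative solutions to x_1+…+x_3 = 10 is C(12,2) = 66.
Subtract solutions that violate a single cap (substitute x_i' = x_i − (cap_i+1)): x_1 ≥ 4 gives C(8,2) = 28; x_2 ≥ 6 gives C(6,2) = 15; x_3 ≥ 5 gives C(7,2) = 21. Together 64.
Add back pairs where two caps are both exceeded: 1 + 3 + 0 = 4.
By inclusion–exclusion the count is 66 − 64 + 4 = 6.

6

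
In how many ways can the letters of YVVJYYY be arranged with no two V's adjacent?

75

Total arrangements of YVVJYYY: 7!/(4!·2!) = 105.
Arrangements with the V's together: treat VV as one letter, giving (6)!/(4!) = 30.
Hence 105 − 30 = 75.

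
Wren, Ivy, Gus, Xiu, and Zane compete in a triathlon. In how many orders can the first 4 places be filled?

120

There are 5 choices for 1st place, 4 for 2nd, and so on down to 2 for position 4.
That gives 5 × 4 × 3 × 2 = 120.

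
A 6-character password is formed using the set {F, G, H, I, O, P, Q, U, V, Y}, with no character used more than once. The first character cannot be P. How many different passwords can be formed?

136080

The first character has 10−1 = 9 choices (anything except P).
The remaining 5 characters are filled from the other 9 symbols without repetition: 9 × 8 × 7 × 6 × 5 = 15120.
Total: 9 × 15120 = 136080.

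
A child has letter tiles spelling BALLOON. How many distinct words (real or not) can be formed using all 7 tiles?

1260

Letter multiplicities in BALLOON: A×1, B×1, L×2, N×1, O×2.
Dividing 7! = 5040 by 2!·2! = 4 for the repeated letters gives 1260.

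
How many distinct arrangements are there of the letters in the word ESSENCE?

420

Letter multiplicities in ESSENCE: C×1, E×3, N×1, S×2.
So there are 7! / (3!·2!) = 420 distinguishable arrangements.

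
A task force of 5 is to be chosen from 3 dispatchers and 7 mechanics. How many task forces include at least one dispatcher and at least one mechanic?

231

Total 5-person selections from all 10: C(10,5) = 252.
Selections missing a whole group: no dispatchers → C(7,5) = 21; no mechanics → C(3,5) = 0.
Both groups omitted at once is impossible, so 252 − 21 = 231.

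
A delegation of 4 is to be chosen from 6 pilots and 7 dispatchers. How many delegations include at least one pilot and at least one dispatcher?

Unrestricted: C(13,4) = 715 ways to pick any 4 of the 13.
Selections missing a whole group: no pilots → C(7,4) = 35; no dispatchers → C(6,4) = 15.
Both groups omitted at once is impossible, so 715 − 50 = 665.

665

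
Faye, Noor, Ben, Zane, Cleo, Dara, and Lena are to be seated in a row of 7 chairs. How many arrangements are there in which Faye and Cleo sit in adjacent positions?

1440

Place the 5 others and the Faye-Cleo pair as 6 objects in a line; the pair has 2 internal arrangements.
So the count is 2·(6)! = 1440.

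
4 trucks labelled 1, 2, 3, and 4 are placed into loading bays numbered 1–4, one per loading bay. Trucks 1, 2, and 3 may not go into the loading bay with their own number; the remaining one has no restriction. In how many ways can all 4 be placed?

11

Let Aᵢ (for i ∈ {1, 2, 3}) be the placements that put truck i in its forbidden loading bay. Any j of these fix j positions, leaving (4−j)! ways to fill the rest, and there are C(3,j) ways to pick which j.
By inclusion–exclusion, the number of valid placements is Σ_{j=0}^{3} (−1)^j C(3,j)·(4−j)!.
Computing: 24 − 18 + 6 − 1 = 11.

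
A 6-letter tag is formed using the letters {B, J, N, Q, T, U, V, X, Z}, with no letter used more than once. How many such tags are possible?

60480

This is a permutation of 6 out of 9: P(9,6) = 9!/3!.
That product is 9 × 8 × 7 × 6 × 5 × 4 = 60480.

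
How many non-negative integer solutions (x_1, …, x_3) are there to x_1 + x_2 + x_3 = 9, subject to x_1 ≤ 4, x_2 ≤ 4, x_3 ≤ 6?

19

Without the upper bounds there are C(11,2) = 55 ways to split 9 among 3 variables.
Subtract solutions that violate a single cap (substitute x_i' = x_i − (cap_i+1)): x_1 ≥ 5 gives C(6,2) = 15; x_2 ≥ 5 gives C(6,2) = 15; x_3 ≥ 7 gives C(4,2) = 6. Together 36.
No two caps can be exceeded simultaneously, so the pair terms are all 0.
By inclusion–exclusion the count is 55 − 36 + 0 = 19.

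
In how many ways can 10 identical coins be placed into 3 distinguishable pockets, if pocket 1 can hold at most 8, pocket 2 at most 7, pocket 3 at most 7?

51

By stars and bars, unrestricted non-negative solutions to x_1+…+x_3 = 10 number C(10+2,2) = 66.
Subtract solutions that violate a single cap (substitute x_i' = x_i − (cap_i+1)): x_1 ≥ 9 gives C(3,2) = 3; x_2 ≥ 8 gives C(4,2) = 6; x_3 ≥ 8 gives C(4,2) = 6. Together 15.
No two caps can be exceeded simultaneously, so the pair terms are all 0.
By inclusion–exclusion the count is 66 − 15 + 0 = 51.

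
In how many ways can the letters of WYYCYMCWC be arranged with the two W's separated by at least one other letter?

3920

Total arrangements of WYYCYMCWC: 9!/(3!·3!·2!) = 5040.
Arrangements with the W's together: treat WW as one letter, giving (8)!/(3!·3!) = 1120.
Subtracting, 5040 − 1120 = 3920 arrangements keep the W's apart.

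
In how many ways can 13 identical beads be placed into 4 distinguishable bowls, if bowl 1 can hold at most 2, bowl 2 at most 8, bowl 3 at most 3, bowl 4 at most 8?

Without the upper bounds there are C(16,3) = 560 ways to split 13 among 4 bowls.
Subtract solutions that violate a single cap (substitute x_i' = x_i − (cap_i+1)): x_1 ≥ 3 gives C(13,3) = 286; x_2 ≥ 9 gives C(7,3) = 35; x_3 ≥ 4 gives C(12,3) = 220; x_4 ≥ 9 gives C(7,3) = 35. Together 576.
Add back pairs where two caps are both exceeded: 4 + 84 + 4 + 1 + 0 + 1 = 94.
By inclusion–exclusion the count is 560 − 576 + 94 = 78.

78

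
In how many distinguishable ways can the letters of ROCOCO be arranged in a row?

60

The 6 letters of ROCOCO have repeats: C appearing twice and O appearing 3 times.
Dividing 6! = 720 by 3!·2! = 12 for the repeated letters gives 60.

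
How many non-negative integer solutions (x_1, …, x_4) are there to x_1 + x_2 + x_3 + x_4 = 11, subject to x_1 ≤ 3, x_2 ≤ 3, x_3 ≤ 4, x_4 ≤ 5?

33

Ignoring the caps, the number of non-negative solutions to x_1+…+x_4 = 11 is C(14,3) = 364.
Subtract solutions that violate a single cap (substitute x_i' = x_i − (cap_i+1)): x_1 ≥ 4 gives C(10,3) = 120; x_2 ≥ 4 gives C(10,3) = 120; x_3 ≥ 5 gives C(9,3) = 84; x_4 ≥ 6 gives C(8,3) = 56. Together 380.
Add back pairs where two caps are both exceeded: 20 + 10 + 4 + 10 + 4 + 1 = 49.
By inclusion–exclusion the count is 364 − 380 + 49 = 33.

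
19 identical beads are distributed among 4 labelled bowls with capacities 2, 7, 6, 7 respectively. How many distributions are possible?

19

Ignoring the caps, the number of non-negative solutions to x_1+…+x_4 = 19 is C(22,3) = 1540.
Subtract solutions that violate a single cap (substitute x_i' = x_i − (cap_i+1)): x_1 ≥ 3 gives C(19,3) = 969; x_2 ≥ 8 gives C(14,3) = 364; x_3 ≥ 7 gives C(15,3) = 455; x_4 ≥ 8 gives C(14,3) = 364. Together 2152.
Add back pairs where two caps are both exceeded: 165 + 220 + 165 + 35 + 20 + 35 = 640.
Subtract triples: 4 + 1 + 4 + 0 = 9.
By inclusion–exclusion the count is 1540 − 2152 + 640 − 9 = 19.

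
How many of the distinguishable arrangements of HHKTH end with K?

4

With the last slot taken by K, it remains to arrange the other 4 letters (HHTH).
Those 4 letters have H appearing 3 times, giving (4)!/(3!) = 4.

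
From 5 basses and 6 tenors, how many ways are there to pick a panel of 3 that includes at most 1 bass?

95

Split by how many basses are chosen (0 through 1).
Sum: C(5,0)·C(6,3) + C(5,1)·C(6,2) = 20 + 75 = 95.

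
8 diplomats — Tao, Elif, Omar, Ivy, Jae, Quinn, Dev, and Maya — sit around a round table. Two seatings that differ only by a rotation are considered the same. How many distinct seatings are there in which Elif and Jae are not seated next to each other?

3600

Without the restriction there are (7)! = 5040 seatings.
Those with Elif next to Jae: fuse the pair into one unit and seat 7 units around a circle — 2·(6)! = 1440.
Subtracting, 5040 − 1440 = 3600.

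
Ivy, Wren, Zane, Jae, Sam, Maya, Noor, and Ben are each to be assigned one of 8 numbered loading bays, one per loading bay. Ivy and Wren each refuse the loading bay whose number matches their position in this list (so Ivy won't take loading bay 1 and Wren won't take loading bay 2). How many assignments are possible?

30960

Let Aᵢ (for i ∈ {1, 2}) be the placements that put person i in their forbidden loading bay. Any j of these fix j positions, leaving (8−j)! ways to fill the rest, and there are C(2,j) ways to pick which j.
By inclusion–exclusion, the number of valid placements is Σ_{j=0}^{2} (−1)^j C(2,j)·(8−j)!.
Computing: 40320 − 10080 + 720 = 30960.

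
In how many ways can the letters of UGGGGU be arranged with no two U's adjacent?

10

Total arrangements of UGGGGU: 6!/(4!·2!) = 15.
If the two U's are adjacent, glue them into one block, leaving 5 items to arrange: (5)!/(4!) = 5 ways.
Hence 15 − 5 = 10.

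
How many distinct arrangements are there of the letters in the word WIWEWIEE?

The 8 letters of WIWEWIEE have repeats: E appearing 3 times, I appearing twice, and W appearing 3 times.
The number of distinct arrangements is 8!/(3!·3!·2!) = 40320/72 = 560.

560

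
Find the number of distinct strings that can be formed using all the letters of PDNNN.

20

PDNNN has 5 letters with N appearing 3 times.
Dividing 5! = 120 by 3! = 6 for the repeated letters gives 20.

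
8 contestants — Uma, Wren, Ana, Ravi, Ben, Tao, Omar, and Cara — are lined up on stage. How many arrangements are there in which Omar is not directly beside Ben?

30240

There are 8! = 40320 arrangements in all. If Omar and Ben are adjacent, merging them into one block gives 2·(7)! = 10080 arrangements.
Complementary counting: 40320 − 10080 = 30240.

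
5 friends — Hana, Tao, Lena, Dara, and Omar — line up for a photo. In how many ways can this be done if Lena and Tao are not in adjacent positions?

Of the 5! = 120 arrangements, those with Lena and Tao adjacent number 2 × 4! = 48 (treat the pair as a block with 2 internal orders).
So 120 − 48 = 72 arrangements keep them apart.

72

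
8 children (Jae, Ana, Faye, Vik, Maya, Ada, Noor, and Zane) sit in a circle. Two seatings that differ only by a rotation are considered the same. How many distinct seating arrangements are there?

5040

Fix one person's seat to break rotational symmetry; the remaining 7 people can be arranged in (7)! = 5040 ways.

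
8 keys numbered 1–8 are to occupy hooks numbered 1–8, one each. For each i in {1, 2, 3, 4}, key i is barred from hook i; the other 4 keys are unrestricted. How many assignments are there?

24024

Let Aᵢ (for 1 ≤ i ≤ 4) be the placements that put key i in its forbidden hook. Any j of these fix j positions, leaving (8−j)! ways to fill the rest, and there are C(4,j) ways to pick which j.
By inclusion–exclusion, the number of valid placements is Σ_{j=0}^{4} (−1)^j C(4,j)·(8−j)!.
Computing: 40320 − 20160 + 4320 − 480 + 24 = 24024.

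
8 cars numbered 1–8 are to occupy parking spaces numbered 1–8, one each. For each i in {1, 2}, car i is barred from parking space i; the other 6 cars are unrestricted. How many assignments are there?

Let Aᵢ (for i ∈ {1, 2}) be the placements that put car i in its forbidden parking space. Any j of these fix j positions, leaving (8−j)! ways to fill the rest, and there are C(2,j) ways to pick which j.
By inclusion–exclusion, the number of valid placements is Σ_{j=0}^{2} (−1)^j C(2,j)·(8−j)!.
Computing: 40320 − 10080 + 720 = 30960.

30960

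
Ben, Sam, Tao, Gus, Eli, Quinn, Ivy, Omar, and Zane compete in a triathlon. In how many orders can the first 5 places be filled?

15120

This is an ordered selection of 5 from 9: P(9,5).
That gives 9 × 8 × 7 × 6 × 5 = 15120.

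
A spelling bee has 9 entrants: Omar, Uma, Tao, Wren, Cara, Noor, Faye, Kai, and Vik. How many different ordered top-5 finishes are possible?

15120

There are 9 choices for 1st place, 8 for 2nd, and so on down to 5 for position 5.
That gives 9 × 8 × 7 × 6 × 5 = 15120.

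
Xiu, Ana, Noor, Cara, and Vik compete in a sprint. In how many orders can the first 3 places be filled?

There are 5 choices for 1st place, 4 for 2nd, and 3 for 3rd.
That gives 5 × 4 × 3 = 60.

60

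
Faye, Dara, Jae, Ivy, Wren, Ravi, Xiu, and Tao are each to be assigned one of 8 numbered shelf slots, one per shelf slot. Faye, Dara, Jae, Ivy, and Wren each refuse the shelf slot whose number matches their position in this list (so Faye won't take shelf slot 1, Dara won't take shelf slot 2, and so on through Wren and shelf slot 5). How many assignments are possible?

Let Aᵢ (for 1 ≤ i ≤ 5) be the placements that put person i in their forbidden shelf slot. Any j of these fix j positions, leaving (8−j)! ways to fill the rest, and there are C(5,j) ways to pick which j.
By inclusion–exclusion, the number of valid placements is Σ_{j=0}^{5} (−1)^j C(5,j)·(8−j)!.
Computing: 40320 − 25200 + 7200 − 1200 + 120 − 6 = 21234.

21234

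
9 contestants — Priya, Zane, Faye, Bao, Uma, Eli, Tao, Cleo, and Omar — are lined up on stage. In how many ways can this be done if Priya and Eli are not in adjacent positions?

There are 9! = 362880 arrangements in all. If Priya and Eli are adjacent, merging them into one block gives 2·(8)! = 80640 arrangements.
Complementary counting: 362880 − 80640 = 282240.

282240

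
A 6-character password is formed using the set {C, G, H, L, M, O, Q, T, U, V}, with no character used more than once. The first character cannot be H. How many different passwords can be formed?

The first character has 10−1 = 9 choices (anything except H).
The remaining 5 characters are filled from the other 9 symbols without repetition: 9 × 8 × 7 × 6 × 5 = 15120.
Total: 9 × 15120 = 136080.

136080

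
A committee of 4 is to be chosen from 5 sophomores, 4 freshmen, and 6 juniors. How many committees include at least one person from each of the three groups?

720

Total 4-person selections from all 15: C(15,4) = 1365.
Subtract selections that omit an entire group: no sophomores → C(10,4) = 210; no freshmen → C(11,4) = 330; no juniors → C(9,4) = 126.
Add back selections omitting two groups (i.e. drawn from a single group): C(5,4) + C(4,4) + C(6,4) = 21.
By inclusion–exclusion: 1365 − 666 + 21 = 720.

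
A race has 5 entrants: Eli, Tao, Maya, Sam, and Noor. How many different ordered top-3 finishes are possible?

60

There are 5 choices for 1st place, 4 for 2nd, and 3 for 3rd.
That gives 5 × 4 × 3 = 60.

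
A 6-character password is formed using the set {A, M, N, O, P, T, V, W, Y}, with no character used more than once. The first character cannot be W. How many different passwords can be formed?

The first character has 9−1 = 8 choices (anything except W).
The remaining 5 characters are filled from the other 8 symbols without repetition: 8 × 7 × 6 × 5 × 4 = 6720.
Total: 8 × 6720 = 53760.

53760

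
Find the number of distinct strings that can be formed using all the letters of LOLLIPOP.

The 8 letters of LOLLIPOP have repeats: L appearing 3 times, O appearing twice, and P appearing twice.
The number of distinct arrangements is 8!/(3!·2!·2!) = 40320/24 = 1680.

1680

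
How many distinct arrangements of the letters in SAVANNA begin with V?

60

Fix V in the first position and arrange the remaining 6 letters.
Those 6 letters have A appearing 3 times and N appearing twice, giving (6)!/(3!·2!) = 60.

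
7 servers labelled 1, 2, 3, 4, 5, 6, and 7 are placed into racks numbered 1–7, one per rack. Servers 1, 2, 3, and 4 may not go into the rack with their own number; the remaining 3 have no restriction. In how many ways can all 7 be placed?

2790

Let Aᵢ (for 1 ≤ i ≤ 4) be the placements that put server i in its forbidden rack. Any j of these fix j positions, leaving (7−j)! ways to fill the rest, and there are C(4,j) ways to pick which j.
By inclusion–exclusion, the number of valid placements is Σ_{j=0}^{4} (−1)^j C(4,j)·(7−j)!.
Computing: 5040 − 2880 + 720 − 96 + 6 = 2790.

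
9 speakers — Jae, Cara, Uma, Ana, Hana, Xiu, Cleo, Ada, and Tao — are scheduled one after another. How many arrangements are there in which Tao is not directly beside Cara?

Of the 9! = 362880 arrangements, those with Tao and Cara adjacent number 2 × 8! = 80640 (treat the pair as a block with 2 internal orders).
Complementary counting: 362880 − 80640 = 282240.

282240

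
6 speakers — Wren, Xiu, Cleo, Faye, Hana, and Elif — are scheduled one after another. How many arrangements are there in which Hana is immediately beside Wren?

Place the 4 others and the Hana-Wren pair as 5 objects in a line; the pair has 2 internal arrangements.
So the count is 2·(5)! = 240.

240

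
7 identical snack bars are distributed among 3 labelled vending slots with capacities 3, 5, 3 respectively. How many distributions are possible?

13

Ignoring the caps, the number of non-negative solutions to x_1+…+x_3 = 7 is C(9,2) = 36.
Subtract solutions that violate a single cap (substitute x_i' = x_i − (cap_i+1)): x_1 ≥ 4 gives C(5,2) = 10; x_2 ≥ 6 gives C(3,2) = 3; x_3 ≥ 4 gives C(5,2) = 10. Together 23.
No two caps can be exceeded simultaneously, so the pair terms are all 0.
By inclusion–exclusion the count is 36 − 23 + 0 = 13.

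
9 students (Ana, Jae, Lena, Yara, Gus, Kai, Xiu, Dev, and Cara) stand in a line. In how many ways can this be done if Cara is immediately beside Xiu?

Place the 7 others and the Cara-Xiu pair as 8 objects in a line; the pair has 2 internal arrangements.
So the count is 2·(8)! = 80640.

80640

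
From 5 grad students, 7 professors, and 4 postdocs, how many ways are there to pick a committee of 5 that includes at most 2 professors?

Split by how many professors are chosen (0 through 2).
Sum: C(7,0)·C(9,5) + C(7,1)·C(9,4) + C(7,2)·C(9,3) = 126 + 882 + 1764 = 2772.

2772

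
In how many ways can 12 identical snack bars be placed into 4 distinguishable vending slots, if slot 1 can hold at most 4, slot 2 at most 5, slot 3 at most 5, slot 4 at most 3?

Without the upper bounds there are C(15,3) = 455 ways to split 12 among 4 vending slots.
Subtract solutions that violate a single cap (substitute x_i' = x_i − (cap_i+1)): x_1 ≥ 5 gives C(10,3) = 120; x_2 ≥ 6 gives C(9,3) = 84; x_3 ≥ 6 gives C(9,3) = 84; x_4 ≥ 4 gives C(11,3) = 165. Together 453.
Add back pairs where two caps are both exceeded: 4 + 4 + 20 + 1 + 10 + 10 = 49.
By inclusion–exclusion the count is 455 − 453 + 49 = 51.

51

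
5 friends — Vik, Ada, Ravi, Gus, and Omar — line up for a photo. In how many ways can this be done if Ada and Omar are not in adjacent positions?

Of the 5! = 120 arrangements, those with Ada and Omar adjacent number 2 × 4! = 48 (treat the pair as a block with 2 internal orders).
Complementary counting: 120 − 48 = 72.

72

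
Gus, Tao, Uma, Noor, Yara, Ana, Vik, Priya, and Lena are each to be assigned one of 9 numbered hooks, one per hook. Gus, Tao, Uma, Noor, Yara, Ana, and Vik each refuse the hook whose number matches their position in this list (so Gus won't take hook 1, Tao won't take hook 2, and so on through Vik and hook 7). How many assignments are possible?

Let Aᵢ (for 1 ≤ i ≤ 7) be the placements that put person i in their forbidden hook. Any j of these fix j positions, leaving (9−j)! ways to fill the rest, and there are C(7,j) ways to pick which j.
By inclusion–exclusion, the number of valid placements is Σ_{j=0}^{7} (−1)^j C(7,j)·(9−j)!.
Computing: 362880 − 282240 + 105840 − 25200 + 4200 − 504 + 42 − 2 = 165016.

165016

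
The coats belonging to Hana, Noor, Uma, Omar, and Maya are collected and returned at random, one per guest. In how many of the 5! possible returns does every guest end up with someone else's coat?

Count assignments avoiding every fixed point. For any j of the 5 guests fixed to their own coat, the other 5−j can be arranged in (5−j)! ways.
By inclusion–exclusion this is Σ_{j=0}^{5} (−1)^j C(5,j)·(5−j)!.
Computing: 120 − 120 + 60 − 20 + 5 − 1 = 44.

44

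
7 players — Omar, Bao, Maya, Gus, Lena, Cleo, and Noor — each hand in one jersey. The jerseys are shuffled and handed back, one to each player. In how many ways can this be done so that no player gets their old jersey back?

1854

Let Aᵢ be the assignments in which player i gets their old jersey. We want the size of the complement of A₁∪…∪A_7.
By inclusion–exclusion this is Σ_{j=0}^{7} (−1)^j C(7,j)·(7−j)!.
Computing: 5040 − 5040 + 2520 − 840 + 210 − 42 + 7 − 1 = 1854.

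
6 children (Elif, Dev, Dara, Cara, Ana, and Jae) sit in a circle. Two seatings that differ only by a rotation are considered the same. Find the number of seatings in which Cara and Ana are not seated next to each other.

Without the restriction there are (5)! = 120 seatings.
Seatings with Cara beside Ana: treat them as a block with 2 internal orders, giving 2 × (4)! = 48.
Subtracting, 120 − 48 = 72.

72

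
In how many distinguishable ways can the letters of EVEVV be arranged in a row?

Letter multiplicities in EVEVV: E×2, V×3.
So there are 5! / (3!·2!) = 10 distinguishable arrangements.

10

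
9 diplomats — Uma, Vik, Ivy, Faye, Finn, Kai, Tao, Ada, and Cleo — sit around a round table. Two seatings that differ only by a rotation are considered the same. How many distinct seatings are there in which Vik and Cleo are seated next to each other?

10080

Glue Vik and Cleo into a block (2 internal orders). Seating 8 units around a circle gives (7)! arrangements.
So 2 × (7)! = 2 × 5040 = 10080.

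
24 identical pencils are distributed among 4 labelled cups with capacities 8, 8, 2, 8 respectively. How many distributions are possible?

10

By stars and bars, unrestricted non-negative solutions to x_1+…+x_4 = 24 number C(24+3,3) = 2925.
Subtract solutions that violate a single cap (substitute x_i' = x_i − (cap_i+1)): x_1 ≥ 9 gives C(18,3) = 816; x_2 ≥ 9 gives C(18,3) = 816; x_3 ≥ 3 gives C(24,3) = 2024; x_4 ≥ 9 gives C(18,3) = 816. Together 4472.
Add back pairs where two caps are both exceeded: 84 + 455 + 84 + 455 + 84 + 455 = 1617.
Subtract triples: 20 + 0 + 20 + 20 = 60.
By inclusion–exclusion the count is 2925 − 4472 + 1617 − 60 = 10.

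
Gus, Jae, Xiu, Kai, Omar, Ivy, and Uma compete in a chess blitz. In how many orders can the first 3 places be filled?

210

There are 7 choices for 1st place, 6 for 2nd, and 5 for 3rd.
That gives 7 × 6 × 5 = 210.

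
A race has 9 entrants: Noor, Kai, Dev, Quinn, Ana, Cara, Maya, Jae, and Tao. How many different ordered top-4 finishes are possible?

There are 9 choices for 1st place, 8 for 2nd, and so on down to 6 for position 4.
That gives 9 × 8 × 7 × 6 = 3024.

3024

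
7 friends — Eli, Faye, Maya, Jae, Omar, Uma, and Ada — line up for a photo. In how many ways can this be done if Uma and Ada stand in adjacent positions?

1440

Treat {Uma, Ada} as a single unit. There are 6 units to order, and the pair itself can be ordered 2 ways.
So the count is 2·(6)! = 1440.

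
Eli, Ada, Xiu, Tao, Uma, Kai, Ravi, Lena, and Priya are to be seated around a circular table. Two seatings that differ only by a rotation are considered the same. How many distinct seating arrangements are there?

40320

Around a circle, 9 distinct people have 9!/9 = (8)! = 40320 rotationally distinct seatings.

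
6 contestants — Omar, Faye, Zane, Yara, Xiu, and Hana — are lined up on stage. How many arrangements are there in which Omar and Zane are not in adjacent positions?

There are 6! = 720 arrangements in all. If Omar and Zane are adjacent, merging them into one block gives 2·(5)! = 240 arrangements.
Complementary counting: 720 − 240 = 480.

480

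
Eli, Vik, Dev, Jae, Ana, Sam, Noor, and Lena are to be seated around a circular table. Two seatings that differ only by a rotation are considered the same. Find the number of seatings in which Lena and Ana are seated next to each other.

1440

Glue Lena and Ana into a block (2 internal orders). Seating 7 units around a circle gives (6)! arrangements.
So 2 × (6)! = 2 × 720 = 1440.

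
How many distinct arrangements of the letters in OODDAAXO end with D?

420

With the last slot taken by D, it remains to arrange the other 7 letters (OODAAXO).
Those 7 letters have A appearing twice and O appearing 3 times, giving (7)!/(3!·2!) = 420.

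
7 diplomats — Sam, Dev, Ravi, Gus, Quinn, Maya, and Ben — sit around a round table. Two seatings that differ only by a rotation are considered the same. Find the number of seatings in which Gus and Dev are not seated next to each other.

480

All circular seatings of 7 people number (6)! = 720.
Those with Gus next to Dev: fuse the pair into one unit and seat 6 units around a circle — 2·(5)! = 240.
Subtracting, 720 − 240 = 480.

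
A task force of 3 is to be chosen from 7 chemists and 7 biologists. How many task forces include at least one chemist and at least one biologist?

294

With no constraint there are C(14,3) = 364 possible selections.
Selections missing a whole group: no chemists → C(7,3) = 35; no biologists → C(7,3) = 35.
Both groups omitted at once is impossible, so 364 − 70 = 294.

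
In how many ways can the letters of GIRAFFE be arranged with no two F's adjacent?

1800

Total arrangements of GIRAFFE: 7!/(2!) = 2520.
Arrangements with the F's together: treat FF as one letter, giving (6)! = 720.
Subtracting, 2520 − 720 = 1800 arrangements keep the F's apart.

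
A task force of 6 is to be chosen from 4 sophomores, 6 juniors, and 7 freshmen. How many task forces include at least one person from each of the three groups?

9996

With no constraint there are C(17,6) = 12376 possible selections.
Subtract selections that omit an entire group: no sophomores → C(13,6) = 1716; no juniors → C(11,6) = 462; no freshmen → C(10,6) = 210.
Add back selections omitting two groups (i.e. drawn from a single group): C(4,6) + C(6,6) + C(7,6) = 8.
By inclusion–exclusion: 12376 − 2388 + 8 = 9996.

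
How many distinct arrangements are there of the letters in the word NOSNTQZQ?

The 8 letters of NOSNTQZQ have repeats: N appearing twice and Q appearing twice.
The number of distinct arrangements is 8!/(2!·2!) = 40320/4 = 10080.

10080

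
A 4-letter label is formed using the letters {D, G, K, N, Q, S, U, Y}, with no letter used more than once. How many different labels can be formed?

1680

Choose and order 4 of the 8 symbols: the first letter has 8 options, the next 7, then 6, 5.
8 × 7 × 6 × 5 = 1680.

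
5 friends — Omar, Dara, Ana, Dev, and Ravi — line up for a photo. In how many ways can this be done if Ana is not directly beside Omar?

72

Of the 5! = 120 arrangements, those with Ana and Omar adjacent number 2 × 4! = 48 (treat the pair as a block with 2 internal orders).
So 120 − 48 = 72 arrangements keep them apart.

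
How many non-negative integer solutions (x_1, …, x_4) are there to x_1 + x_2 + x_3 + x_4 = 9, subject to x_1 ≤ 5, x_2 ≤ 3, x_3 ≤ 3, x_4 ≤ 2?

Ignoring the caps, the number of non-negative solutions to x_1+…+x_4 = 9 is C(12,3) = 220.
Subtract solutions that violate a single cap (substitute x_i' = x_i − (cap_i+1)): x_1 ≥ 6 gives C(6,3) = 20; x_2 ≥ 4 gives C(8,3) = 56; x_3 ≥ 4 gives C(8,3) = 56; x_4 ≥ 3 gives C(9,3) = 84. Together 216.
Add back pairs where two caps are both exceeded: 0 + 0 + 1 + 4 + 10 + 10 = 25.
By inclusion–exclusion the count is 220 − 216 + 25 = 29.

29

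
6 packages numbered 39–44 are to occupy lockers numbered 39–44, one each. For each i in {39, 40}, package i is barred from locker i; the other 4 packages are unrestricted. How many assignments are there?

504

Let Aᵢ (for i ∈ {39, 40}) be the placements that put package i in its forbidden locker. Any j of these fix j positions, leaving (6−j)! ways to fill the rest, and there are C(2,j) ways to pick which j.
By inclusion–exclusion, the number of valid placements is Σ_{j=0}^{2} (−1)^j C(2,j)·(6−j)!.
Computing: 720 − 240 + 24 = 504.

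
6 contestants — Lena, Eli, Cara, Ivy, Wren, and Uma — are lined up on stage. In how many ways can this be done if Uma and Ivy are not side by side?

480

Of the 6! = 720 arrangements, those with Uma and Ivy adjacent number 2 × 5! = 240 (treat the pair as a block with 2 internal orders).
So 720 − 240 = 480 arrangements keep them apart.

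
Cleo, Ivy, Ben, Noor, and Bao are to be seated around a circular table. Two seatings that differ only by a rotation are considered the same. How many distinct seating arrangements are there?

24

Seat Cleo anywhere (absorbing the rotational symmetry), then permute the other 4: (4)! = 24.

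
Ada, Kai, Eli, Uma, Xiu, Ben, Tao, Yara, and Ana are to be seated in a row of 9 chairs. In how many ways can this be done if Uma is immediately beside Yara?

80640

Treat {Uma, Yara} as a single unit. There are 8 units to order, and the pair itself can be ordered 2 ways.
That gives 2 × 8! = 2 × 40320 = 80640.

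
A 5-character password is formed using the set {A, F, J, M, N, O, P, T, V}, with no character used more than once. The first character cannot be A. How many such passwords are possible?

13440

The first character has 9−1 = 8 choices (anything except A).
The remaining 4 characters are filled from the other 8 symbols without repetition: 8 × 7 × 6 × 5 = 1680.
Total: 8 × 1680 = 13440.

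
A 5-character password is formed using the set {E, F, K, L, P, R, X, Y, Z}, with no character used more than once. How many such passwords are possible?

15120

With no repetition, fill the 5 characters in order: 9 choices, then 8, down to 5.
That product is 9 × 8 × 7 × 6 × 5 = 15120.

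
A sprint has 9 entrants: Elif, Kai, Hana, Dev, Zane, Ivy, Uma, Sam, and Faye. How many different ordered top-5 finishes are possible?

15120

There are 9 choices for 1st place, 8 for 2nd, and so on down to 5 for position 5.
That gives 9 × 8 × 7 × 6 × 5 = 15120.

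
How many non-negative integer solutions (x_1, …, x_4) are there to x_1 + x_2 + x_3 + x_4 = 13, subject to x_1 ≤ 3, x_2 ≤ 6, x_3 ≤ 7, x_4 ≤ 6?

Ignoring the caps, the number of non-negative solutions to x_1+…+x_4 = 13 is C(16,3) = 560.
Subtract solutions that violate a single cap (substitute x_i' = x_i − (cap_i+1)): x_1 ≥ 4 gives C(12,3) = 220; x_2 ≥ 7 gives C(9,3) = 84; x_3 ≥ 8 gives C(8,3) = 56; x_4 ≥ 7 gives C(9,3) = 84. Together 444.
Add back pairs where two caps are both exceeded: 10 + 4 + 10 + 0 + 0 + 0 = 24.
By inclusion–exclusion the count is 560 − 444 + 24 = 140.

140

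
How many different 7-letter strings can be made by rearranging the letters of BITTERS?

Letter multiplicities in BITTERS: B×1, E×1, I×1, R×1, S×1, T×2.
So there are 7! / (2!) = 2520 distinguishable arrangements.

2520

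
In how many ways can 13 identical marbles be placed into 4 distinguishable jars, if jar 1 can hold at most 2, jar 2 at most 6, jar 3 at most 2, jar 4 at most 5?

Without the upper bounds there are C(16,3) = 560 ways to split 13 among 4 jars.
Subtract solutions that violate a single cap (substitute x_i' = x_i − (cap_i+1)): x_1 ≥ 3 gives C(13,3) = 286; x_2 ≥ 7 gives C(9,3) = 84; x_3 ≥ 3 gives C(13,3) = 286; x_4 ≥ 6 gives C(10,3) = 120. Together 776.
Add back pairs where two caps are both exceeded: 20 + 120 + 35 + 20 + 1 + 35 = 231.
Subtract triples: 1 + 0 + 4 + 0 = 5.
By inclusion–exclusion the count is 560 − 776 + 231 − 5 = 10.

10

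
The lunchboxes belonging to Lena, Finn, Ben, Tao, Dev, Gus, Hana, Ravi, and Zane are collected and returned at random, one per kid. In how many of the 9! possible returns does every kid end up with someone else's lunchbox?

Let Aᵢ be the assignments in which kid i gets their own lunchbox. We want the size of the complement of A₁∪…∪A_9.
By inclusion–exclusion this is Σ_{j=0}^{9} (−1)^j C(9,j)·(9−j)!.
Computing: 362880 − 362880 + 181440 − 60480 + 15120 − 3024 + 504 − 72 + 9 − 1 = 133496.

133496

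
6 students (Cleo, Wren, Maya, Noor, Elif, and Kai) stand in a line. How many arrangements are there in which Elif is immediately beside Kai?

240

Glue Elif and Kai into one block (2 internal orders), leaving 5 units to arrange in a row.
That gives 2 × 5! = 2 × 120 = 240.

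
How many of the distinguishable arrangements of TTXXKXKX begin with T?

Fix T in the first position and arrange the remaining 7 letters.
Those 7 letters have K appearing twice and X appearing 4 times, giving (7)!/(4!·2!) = 105.

105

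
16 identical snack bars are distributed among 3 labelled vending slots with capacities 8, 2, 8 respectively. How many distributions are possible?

6

Without the upper bounds there are C(18,2) = 153 ways to split 16 among 3 vending slots.
Subtract solutions that violate a single cap (substitute x_i' = x_i − (cap_i+1)): x_1 ≥ 9 gives C(9,2) = 36; x_2 ≥ 3 gives C(15,2) = 105; x_3 ≥ 9 gives C(9,2) = 36. Together 177.
Add back pairs where two caps are both exceeded: 15 + 0 + 15 = 30.
By inclusion–exclusion the count is 153 − 177 + 30 = 6.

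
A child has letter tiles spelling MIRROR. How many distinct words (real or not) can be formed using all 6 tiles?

Letter multiplicities in MIRROR: I×1, M×1, O×1, R×3.
The number of distinct arrangements is 6!/(3!) = 720/6 = 120.

120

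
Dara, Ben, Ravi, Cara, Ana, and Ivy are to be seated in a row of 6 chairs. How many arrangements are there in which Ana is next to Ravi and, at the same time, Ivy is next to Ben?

96

Treat {Ana,Ravi} as one block (2 orders) and {Ivy,Ben} as another (2 orders).
That leaves 4 units to arrange: 2 × 2 × 4! = 4 × 24 = 96.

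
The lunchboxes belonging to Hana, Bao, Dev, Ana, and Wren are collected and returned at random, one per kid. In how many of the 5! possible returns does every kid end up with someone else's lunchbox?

Count assignments avoiding every fixed point. For any j of the 5 kids fixed to their own lunchbox, the other 5−j can be arranged in (5−j)! ways.
By inclusion–exclusion this is Σ_{j=0}^{5} (−1)^j C(5,j)·(5−j)!.
Computing: 120 − 120 + 60 − 20 + 5 − 1 = 44.

44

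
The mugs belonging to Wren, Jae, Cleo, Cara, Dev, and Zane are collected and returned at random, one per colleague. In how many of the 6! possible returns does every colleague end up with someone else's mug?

265

This is the derangement count D_6: permutations of 6 items with no fixed point.
By inclusion–exclusion this is Σ_{j=0}^{6} (−1)^j C(6,j)·(6−j)!.
Computing: 720 − 720 + 360 − 120 + 30 − 6 + 1 = 265.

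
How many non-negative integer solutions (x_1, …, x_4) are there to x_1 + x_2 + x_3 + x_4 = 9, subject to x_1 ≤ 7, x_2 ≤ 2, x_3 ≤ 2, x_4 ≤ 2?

23

Without the upper bounds there are C(12,3) = 220 ways to split 9 among 4 variables.
Subtract solutions that violate a single cap (substitute x_i' = x_i − (cap_i+1)): x_1 ≥ 8 gives C(4,3) = 4; x_2 ≥ 3 gives C(9,3) = 84; x_3 ≥ 3 gives C(9,3) = 84; x_4 ≥ 3 gives C(9,3) = 84. Together 256.
Add back pairs where two caps are both exceeded: 0 + 0 + 0 + 20 + 20 + 20 = 60.
Subtract triples: 0 + 0 + 0 + 1 = 1.
By inclusion–exclusion the count is 220 − 256 + 60 − 1 = 23.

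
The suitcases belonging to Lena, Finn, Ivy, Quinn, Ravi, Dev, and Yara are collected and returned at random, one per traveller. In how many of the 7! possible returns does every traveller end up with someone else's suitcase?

1854

Count assignments avoiding every fixed point. For any j of the 7 travellers fixed to their own suitcase, the other 7−j can be arranged in (7−j)! ways.
By inclusion–exclusion this is Σ_{j=0}^{7} (−1)^j C(7,j)·(7−j)!.
Computing: 5040 − 5040 + 2520 − 840 + 210 − 42 + 7 − 1 = 1854.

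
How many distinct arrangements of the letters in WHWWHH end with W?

With the last slot taken by W, it remains to arrange the other 5 letters (HWWHH).
Those 5 letters have H appearing 3 times and W appearing twice, giving (5)!/(3!·2!) = 10.

10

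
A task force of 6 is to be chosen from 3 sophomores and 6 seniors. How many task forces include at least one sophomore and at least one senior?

With no constraint there are C(9,6) = 84 possible selections.
Selections missing a whole group: no sophomores → C(6,6) = 1; no seniors → C(3,6) = 0.
Both groups omitted at once is impossible, so 84 − 1 = 83.

83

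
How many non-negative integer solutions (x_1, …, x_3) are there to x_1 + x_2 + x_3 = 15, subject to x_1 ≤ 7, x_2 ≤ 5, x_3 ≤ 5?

Without the upper bounds there are C(17,2) = 136 ways to split 15 among 3 variables.
Subtract solutions that violate a single cap (substitute x_i' = x_i − (cap_i+1)): x_1 ≥ 8 gives C(9,2) = 36; x_2 ≥ 6 gives C(11,2) = 55; x_3 ≥ 6 gives C(11,2) = 55. Together 146.
Add back pairs where two caps are both exceeded: 3 + 3 + 10 = 16.
By inclusion–exclusion the count is 136 − 146 + 16 = 6.

6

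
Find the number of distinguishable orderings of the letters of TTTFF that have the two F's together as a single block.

4

Treat the 2 copies of F as a single block. The multiset to arrange is then {FF, T, T, T}, 4 items in all.
That gives (4)!/(3!) = 4 arrangements.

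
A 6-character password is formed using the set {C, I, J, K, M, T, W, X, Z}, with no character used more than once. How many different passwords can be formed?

60480

Choose and order 6 of the 9 symbols: the first character has 9 options, the next 8, and so on down to 4.
That product is 9 × 8 × 7 × 6 × 5 × 4 = 60480.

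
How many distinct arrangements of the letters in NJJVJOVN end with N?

With the last slot taken by N, it remains to arrange the other 7 letters (JJVJOVN).
Those 7 letters have J appearing 3 times and V appearing twice, giving (7)!/(3!·2!) = 420.

420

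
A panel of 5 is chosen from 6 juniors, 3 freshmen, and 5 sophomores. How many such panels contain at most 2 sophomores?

Split by how many sophomores are chosen (0 through 2).
Sum: C(5,0)·C(9,5) + C(5,1)·C(9,4) + C(5,2)·C(9,3) = 126 + 630 + 840 = 1596.

1596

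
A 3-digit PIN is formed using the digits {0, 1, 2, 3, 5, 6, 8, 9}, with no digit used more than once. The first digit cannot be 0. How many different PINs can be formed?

294

The first digit has 8−1 = 7 choices (anything except 0).
The remaining 2 digits are filled from the other 7 symbols without repetition: 7 × 6 = 42.
Total: 7 × 42 = 294.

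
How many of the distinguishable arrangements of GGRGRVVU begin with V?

Fix V in the first position and arrange the remaining 7 letters.
Those 7 letters have G appearing 3 times and R appearing twice, giving (7)!/(3!·2!) = 420.

420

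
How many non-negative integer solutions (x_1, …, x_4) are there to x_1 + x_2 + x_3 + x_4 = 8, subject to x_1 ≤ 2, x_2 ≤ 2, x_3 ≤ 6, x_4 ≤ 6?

55

Without the upper bounds there are C(11,3) = 165 ways to split 8 among 4 variables.
Subtract solutions that violate a single cap (substitute x_i' = x_i − (cap_i+1)): x_1 ≥ 3 gives C(8,3) = 56; x_2 ≥ 3 gives C(8,3) = 56; x_3 ≥ 7 gives C(4,3) = 4; x_4 ≥ 7 gives C(4,3) = 4. Together 120.
Add back pairs where two caps are both exceeded: 10 + 0 + 0 + 0 + 0 + 0 = 10.
By inclusion–exclusion the count is 165 − 120 + 10 = 55.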